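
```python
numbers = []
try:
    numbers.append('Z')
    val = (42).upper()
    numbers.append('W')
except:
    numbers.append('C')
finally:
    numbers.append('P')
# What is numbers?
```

Step-by-step execution trace:
1. try: `numbers.append('Z')` → numbers = ['Z'].
2. `val = (42).upper()` raises AttributeError; `numbers.append('W')` is not reached.
3. bare `except` matches → `numbers.append('C')` → numbers = ['Z', 'C'].
4. finally always runs: `numbers.append('P')` → numbers = ['Z', 'C', 'P'].
Result: ['Z', 'C', 'P']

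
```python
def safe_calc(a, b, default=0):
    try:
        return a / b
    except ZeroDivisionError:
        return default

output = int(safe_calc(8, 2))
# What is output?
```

Step-by-step execution trace:
1. `safe_calc(8, 2)` enters try: `return 8 / 2` → returns 4.0. No exception raised.
2. `except ZeroDivisionError` is skipped.
3. `int(4.0)` → 4 → output = 4.
Result: 4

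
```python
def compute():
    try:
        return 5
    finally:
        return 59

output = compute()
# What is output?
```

Step-by-step execution trace:
1. `compute()` enters try: `return 5` sets pending return value 5.
2. Before returning, `finally: return 59` runs and overrides the pending return.
3. compute() returns 59 → output = 59.
Result: 59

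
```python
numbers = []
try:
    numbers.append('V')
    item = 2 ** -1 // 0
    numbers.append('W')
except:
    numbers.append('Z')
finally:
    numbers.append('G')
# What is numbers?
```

Step-by-step execution trace:
1. try: `numbers.append('V')` → numbers = ['V'].
2. `item = 2 ** -1 // 0` raises ZeroDivisionError; `numbers.append('W')` is not reached.
3. bare `except` matches → `numbers.append('Z')` → numbers = ['V', 'Z'].
4. finally always runs: `numbers.append('G')` → numbers = ['V', 'Z', 'G'].
Result: ['V', 'Z', 'G']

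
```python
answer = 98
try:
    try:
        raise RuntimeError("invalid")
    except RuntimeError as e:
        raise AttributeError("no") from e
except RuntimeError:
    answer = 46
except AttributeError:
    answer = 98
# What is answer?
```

Step-by-step execution trace:
1. Inner try raises RuntimeError; inner `except RuntimeError as e` catches it.
2. `raise AttributeError(...) from e` raises AttributeError (RuntimeError is attached as __cause__, but only AttributeError is active).
3. Outer `except RuntimeError` does not match AttributeError; skipped.
4. Outer `except AttributeError` matches → answer = 98.
Result: 98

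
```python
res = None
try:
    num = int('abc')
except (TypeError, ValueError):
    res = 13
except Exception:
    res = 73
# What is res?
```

Step-by-step execution trace:
1. `num = int('abc')` raises ValueError.
2. `except (TypeError, ValueError)` matches (ValueError is in the tuple) → res = 13.
3. `except Exception` is not reached.
Result: 13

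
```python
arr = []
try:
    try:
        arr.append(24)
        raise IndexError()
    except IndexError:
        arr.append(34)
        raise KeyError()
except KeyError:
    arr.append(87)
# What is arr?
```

Step-by-step execution trace:
1. Inner try: `arr.append(24)` → arr = [24].
2. `raise IndexError()` raises IndexError.
3. Inner `except IndexError` matches → `arr.append(34)` → arr = [24, 34].
4. `raise KeyError()` raises KeyError; propagates to outer try.
5. Outer `except KeyError` matches → `arr.append(87)` → arr = [24, 34, 87].
Result: [24, 34, 87]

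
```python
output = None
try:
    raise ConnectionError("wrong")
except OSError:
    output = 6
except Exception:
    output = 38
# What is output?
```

Step-by-step execution trace:
1. `raise ConnectionError(...)` raises ConnectionError.
2. `except OSError` matches (ConnectionError is a subclass of OSError) → output = 6.
3. `except Exception` is not reached.
Result: 6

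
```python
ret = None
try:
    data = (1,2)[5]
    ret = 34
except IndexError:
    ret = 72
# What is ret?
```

Step-by-step execution trace:
1. `data = (1,2)[5]` raises IndexError.
2. `ret = 34` is not reached.
3. `except IndexError` matches → ret = 72.
Result: 72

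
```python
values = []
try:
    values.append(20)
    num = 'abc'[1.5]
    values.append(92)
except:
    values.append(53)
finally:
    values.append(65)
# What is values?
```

Step-by-step execution trace:
1. try: `values.append(20)` → values = [20].
2. `num = 'abc'[1.5]` raises TypeError; `values.append(92)` is not reached.
3. bare `except` matches → `values.append(53)` → values = [20, 53].
4. finally always runs: `values.append(65)` → values = [20, 53, 65].
Result: [20, 53, 65]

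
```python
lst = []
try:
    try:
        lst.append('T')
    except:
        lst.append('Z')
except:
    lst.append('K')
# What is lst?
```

Step-by-step execution trace:
1. Inner try: `lst.append('T')` → lst = ['T']. No exception raised.
2. Inner `except` is skipped.
3. Inner try completes normally; outer `except` is skipped.
Result: ['T']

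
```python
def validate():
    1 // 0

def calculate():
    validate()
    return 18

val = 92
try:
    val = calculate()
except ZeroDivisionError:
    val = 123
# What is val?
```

Step-by-step execution trace:
1. val starts at 92.
2. try: `calculate()` calls `validate()`.
3. `validate()` evaluates `1 // 0`, which raises ZeroDivisionError; it propagates through calculate (uncaught).
4. `return 18` in calculate is not reached; the assignment to val does not complete.
5. `except ZeroDivisionError` matches → val = 123.
Result: 123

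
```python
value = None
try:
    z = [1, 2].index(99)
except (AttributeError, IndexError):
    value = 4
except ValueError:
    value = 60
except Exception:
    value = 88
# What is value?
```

Step-by-step execution trace:
1. `z = [1, 2].index(99)` raises ValueError.
2. `except (AttributeError, IndexError)` does not match ValueError; skipped.
3. `except ValueError` matches (exact type match) → value = 60.
4. `except Exception` is not reached.
Result: 60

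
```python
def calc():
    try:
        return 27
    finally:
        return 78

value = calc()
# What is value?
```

Step-by-step execution trace:
1. `calc()` enters try: `return 27` sets pending return value 27.
2. Before returning, `finally: return 78` runs and overrides the pending return.
3. calc() returns 78 → value = 78.
Result: 78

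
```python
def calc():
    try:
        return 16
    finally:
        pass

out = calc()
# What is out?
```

Step-by-step execution trace:
1. `calc()` enters try: `return 16` sets pending return value 16.
2. Before returning, `finally: pass` runs (no effect).
3. calc() returns 16 → out = 16.
Result: 16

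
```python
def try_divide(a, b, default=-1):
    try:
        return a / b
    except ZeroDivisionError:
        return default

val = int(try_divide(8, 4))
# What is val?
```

Step-by-step execution trace:
1. `try_divide(8, 4)` enters try: `return 8 / 4` → returns 2.0. No exception raised.
2. `except ZeroDivisionError` is skipped.
3. `int(2.0)` → 2 → val = 2.
Result: 2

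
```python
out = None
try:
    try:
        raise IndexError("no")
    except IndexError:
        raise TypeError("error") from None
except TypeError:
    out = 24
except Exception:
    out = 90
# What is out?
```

Step-by-step execution trace:
1. Inner try raises IndexError; inner `except IndexError` catches it.
2. `raise TypeError(...) from None` raises TypeError (from None suppresses __context__, but the active exception is still TypeError).
3. Outer `except TypeError` matches → out = 24.
4. `except Exception` is not reached.
Result: 24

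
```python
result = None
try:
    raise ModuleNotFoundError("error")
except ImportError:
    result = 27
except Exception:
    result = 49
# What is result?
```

Step-by-step execution trace:
1. `raise ModuleNotFoundError(...)` raises ModuleNotFoundError.
2. `except ImportError` matches (ModuleNotFoundError is a subclass of ImportError) → result = 27.
3. `except Exception` is not reached.
Result: 27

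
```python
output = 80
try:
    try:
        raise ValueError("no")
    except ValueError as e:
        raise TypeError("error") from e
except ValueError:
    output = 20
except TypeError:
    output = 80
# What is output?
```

Step-by-step execution trace:
1. Inner try raises ValueError; inner `except ValueError as e` catches it.
2. `raise TypeError(...) from e` raises TypeError (ValueError is attached as __cause__, but only TypeError is active).
3. Outer `except ValueError` does not match TypeError; skipped.
4. Outer `except TypeError` matches → output = 80.
Result: 80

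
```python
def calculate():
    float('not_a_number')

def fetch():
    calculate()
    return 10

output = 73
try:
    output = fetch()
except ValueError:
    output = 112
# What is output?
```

Step-by-step execution trace:
1. output starts at 73.
2. try: `fetch()` calls `calculate()`.
3. `calculate()` evaluates `float('not_a_number')`, which raises ValueError; it propagates through fetch (uncaught).
4. `return 10` in fetch is not reached; the assignment to output does not complete.
5. `except ValueError` matches → output = 112.
Result: 112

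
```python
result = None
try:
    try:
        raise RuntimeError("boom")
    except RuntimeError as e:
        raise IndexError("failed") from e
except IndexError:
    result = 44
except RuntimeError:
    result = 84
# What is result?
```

Step-by-step execution trace:
1. Inner try raises RuntimeError; inner `except RuntimeError as e` catches it.
2. `raise IndexError(...) from e` raises IndexError (RuntimeError is attached as __cause__, but only IndexError is active).
3. Outer `except IndexError` matches → result = 44.
4. `except RuntimeError` is not reached.
Result: 44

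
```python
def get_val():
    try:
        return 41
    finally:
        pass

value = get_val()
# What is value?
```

Step-by-step execution trace:
1. `get_val()` enters try: `return 41` sets pending return value 41.
2. Before returning, `finally: pass` runs (no effect).
3. get_val() returns 41 → value = 41.
Result: 41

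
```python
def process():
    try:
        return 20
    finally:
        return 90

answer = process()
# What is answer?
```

Step-by-step execution trace:
1. `process()` enters try: `return 20` sets pending return value 20.
2. Before returning, `finally: return 90` runs and overrides the pending return.
3. process() returns 90 → answer = 90.
Result: 90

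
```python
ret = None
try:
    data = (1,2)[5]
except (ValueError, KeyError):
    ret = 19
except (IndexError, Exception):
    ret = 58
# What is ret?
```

Step-by-step execution trace:
1. `data = (1,2)[5]` raises IndexError.
2. `except (ValueError, KeyError)` does not match IndexError; skipped.
3. `except (IndexError, Exception)` matches (IndexError is in the tuple) → ret = 58.
Result: 58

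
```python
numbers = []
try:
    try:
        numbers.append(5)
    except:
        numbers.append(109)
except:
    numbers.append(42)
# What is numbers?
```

Step-by-step execution trace:
1. Inner try: `numbers.append(5)` → numbers = [5]. No exception raised.
2. Inner `except` is skipped.
3. Inner try completes normally; outer `except` is skipped.
Result: [5]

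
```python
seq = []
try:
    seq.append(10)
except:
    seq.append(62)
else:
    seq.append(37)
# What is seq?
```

Step-by-step execution trace:
1. try: `seq.append(10)` → seq = [10]. No exception raised.
2. `except` is skipped.
3. `else` runs (try completed without exception): `seq.append(37)` → seq = [10, 37].
Result: [10, 37]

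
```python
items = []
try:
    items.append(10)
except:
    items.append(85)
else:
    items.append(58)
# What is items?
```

Step-by-step execution trace:
1. try: `items.append(10)` → items = [10]. No exception raised.
2. `except` is skipped.
3. `else` runs (try completed without exception): `items.append(58)` → items = [10, 58].
Result: [10, 58]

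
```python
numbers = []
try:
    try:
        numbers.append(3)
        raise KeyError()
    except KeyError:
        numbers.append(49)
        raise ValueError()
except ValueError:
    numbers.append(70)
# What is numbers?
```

Step-by-step execution trace:
1. Inner try: `numbers.append(3)` → numbers = [3].
2. `raise KeyError()` raises KeyError.
3. Inner `except KeyError` matches → `numbers.append(49)` → numbers = [3, 49].
4. `raise ValueError()` raises ValueError; propagates to outer try.
5. Outer `except ValueError` matches → `numbers.append(70)` → numbers = [3, 49, 70].
Result: [3, 49, 70]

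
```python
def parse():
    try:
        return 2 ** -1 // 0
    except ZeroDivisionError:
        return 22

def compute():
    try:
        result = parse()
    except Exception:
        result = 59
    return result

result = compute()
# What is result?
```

Step-by-step execution trace:
1. `compute()` calls `parse()`.
2. In parse: `2 ** -1 // 0` raises ZeroDivisionError; `except ZeroDivisionError` catches it → returns 22.
3. In compute: `result = parse()` → result = 22. No exception reaches compute.
4. `except Exception` is skipped; compute returns 22.
5. result = 22.
Result: 22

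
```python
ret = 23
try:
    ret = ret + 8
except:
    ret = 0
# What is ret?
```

Step-by-step execution trace:
1. ret starts at 23.
2. try: `ret = ret + 8` → ret = 31. No exception raised.
3. `except` is skipped.
Result: 31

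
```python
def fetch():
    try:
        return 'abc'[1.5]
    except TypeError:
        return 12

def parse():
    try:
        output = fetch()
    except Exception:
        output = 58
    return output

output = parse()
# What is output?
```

Step-by-step execution trace:
1. `parse()` calls `fetch()`.
2. In fetch: `'abc'[1.5]` raises TypeError; `except TypeError` catches it → returns 12.
3. In parse: `output = fetch()` → output = 12. No exception reaches parse.
4. `except Exception` is skipped; parse returns 12.
5. output = 12.
Result: 12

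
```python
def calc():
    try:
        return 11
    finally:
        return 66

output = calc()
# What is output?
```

Step-by-step execution trace:
1. `calc()` enters try: `return 11` sets pending return value 11.
2. Before returning, `finally: return 66` runs and overrides the pending return.
3. calc() returns 66 → output = 66.
Result: 66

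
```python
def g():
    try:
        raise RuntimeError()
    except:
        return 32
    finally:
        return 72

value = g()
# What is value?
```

Step-by-step execution trace:
1. `g()` enters try: `raise RuntimeError()` raises RuntimeError.
2. bare `except` matches → `return 32` sets pending return value 32.
3. Before returning, `finally: return 72` runs and overrides the pending return.
4. g() returns 72 → value = 72.
Result: 72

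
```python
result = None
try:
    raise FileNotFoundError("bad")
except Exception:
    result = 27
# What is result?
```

Step-by-step execution trace:
1. `raise FileNotFoundError(...)` raises FileNotFoundError.
2. `except Exception` matches (FileNotFoundError is a subclass of Exception) → result = 27.
Result: 27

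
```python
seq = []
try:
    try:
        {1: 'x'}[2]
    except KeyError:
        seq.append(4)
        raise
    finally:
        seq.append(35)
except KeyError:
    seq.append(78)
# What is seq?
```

Step-by-step execution trace:
1. Inner try: `{1: 'x'}[2]` raises KeyError.
2. Inner `except KeyError` matches → `seq.append(4)` → seq = [4].
3. bare `raise` re-raises KeyError.
4. Inner `finally` runs during unwinding: `seq.append(35)` → seq = [4, 35].
5. Outer `except KeyError` matches → `seq.append(78)` → seq = [4, 35, 78].
Result: [4, 35, 78]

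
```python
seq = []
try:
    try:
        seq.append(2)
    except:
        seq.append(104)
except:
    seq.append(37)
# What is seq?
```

Step-by-step execution trace:
1. Inner try: `seq.append(2)` → seq = [2]. No exception raised.
2. Inner `except` is skipped.
3. Inner try completes normally; outer `except` is skipped.
Result: [2]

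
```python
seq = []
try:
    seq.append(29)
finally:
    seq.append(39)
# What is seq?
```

Step-by-step execution trace:
1. try: `seq.append(29)` → seq = [29].
2. The try body completes without raising.
3. finally always runs: `seq.append(39)` → seq = [29, 39].
Result: [29, 39]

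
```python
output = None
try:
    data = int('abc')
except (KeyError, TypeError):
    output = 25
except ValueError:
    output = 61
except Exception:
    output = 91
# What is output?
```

Step-by-step execution trace:
1. `data = int('abc')` raises ValueError.
2. `except (KeyError, TypeError)` does not match ValueError; skipped.
3. `except ValueError` matches (exact type match) → output = 61.
4. `except Exception` is not reached.
Result: 61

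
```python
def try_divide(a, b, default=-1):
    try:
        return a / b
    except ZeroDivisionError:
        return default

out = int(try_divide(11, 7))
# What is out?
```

Step-by-step execution trace:
1. `try_divide(11, 7)` enters try: `return 11 / 7` → returns 1.5714285714285714. No exception raised.
2. `except ZeroDivisionError` is skipped.
3. `int(1.5714285714285714)` → 1 → out = 1.
Result: 1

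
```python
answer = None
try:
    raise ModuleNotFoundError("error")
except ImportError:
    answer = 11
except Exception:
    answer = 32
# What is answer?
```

Step-by-step execution trace:
1. `raise ModuleNotFoundError(...)` raises ModuleNotFoundError.
2. `except ImportError` matches (ModuleNotFoundError is a subclass of ImportError) → answer = 11.
3. `except Exception` is not reached.
Result: 11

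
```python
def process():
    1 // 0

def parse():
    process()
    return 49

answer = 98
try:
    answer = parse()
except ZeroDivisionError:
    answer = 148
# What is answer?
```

Step-by-step execution trace:
1. answer starts at 98.
2. try: `parse()` calls `process()`.
3. `process()` evaluates `1 // 0`, which raises ZeroDivisionError; it propagates through parse (uncaught).
4. `return 49` in parse is not reached; the assignment to answer does not complete.
5. `except ZeroDivisionError` matches → answer = 148.
Result: 148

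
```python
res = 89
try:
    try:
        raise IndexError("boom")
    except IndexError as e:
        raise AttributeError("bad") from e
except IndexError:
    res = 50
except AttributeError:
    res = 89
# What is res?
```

Step-by-step execution trace:
1. Inner try raises IndexError; inner `except IndexError as e` catches it.
2. `raise AttributeError(...) from e` raises AttributeError (IndexError is attached as __cause__, but only AttributeError is active).
3. Outer `except IndexError` does not match AttributeError; skipped.
4. Outer `except AttributeError` matches → res = 89.
Result: 89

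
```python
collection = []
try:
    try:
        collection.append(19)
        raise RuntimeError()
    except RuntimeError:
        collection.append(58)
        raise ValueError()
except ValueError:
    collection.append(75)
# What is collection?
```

Step-by-step execution trace:
1. Inner try: `collection.append(19)` → collection = [19].
2. `raise RuntimeError()` raises RuntimeError.
3. Inner `except RuntimeError` matches → `collection.append(58)` → collection = [19, 58].
4. `raise ValueError()` raises ValueError; propagates to outer try.
5. Outer `except ValueError` matches → `collection.append(75)` → collection = [19, 58, 75].
Result: [19, 58, 75]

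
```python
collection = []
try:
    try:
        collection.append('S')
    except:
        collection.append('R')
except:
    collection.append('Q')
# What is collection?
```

Step-by-step execution trace:
1. Inner try: `collection.append('S')` → collection = ['S']. No exception raised.
2. Inner `except` is skipped.
3. Inner try completes normally; outer `except` is skipped.
Result: ['S']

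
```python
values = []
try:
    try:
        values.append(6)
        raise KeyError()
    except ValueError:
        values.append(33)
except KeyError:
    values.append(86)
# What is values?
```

Step-by-step execution trace:
1. Inner try: `values.append(6)` → values = [6].
2. `raise KeyError()` raises KeyError.
3. Inner `except ValueError` does not match KeyError; exception propagates to outer try.
4. Outer `except KeyError` matches → `values.append(86)` → values = [6, 86].
Result: [6, 86]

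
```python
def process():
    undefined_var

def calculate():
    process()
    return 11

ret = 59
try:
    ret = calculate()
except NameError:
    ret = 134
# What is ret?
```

Step-by-step execution trace:
1. ret starts at 59.
2. try: `calculate()` calls `process()`.
3. `process()` evaluates `undefined_var`, which raises NameError; it propagates through calculate (uncaught).
4. `return 11` in calculate is not reached; the assignment to ret does not complete.
5. `except NameError` matches → ret = 134.
Result: 134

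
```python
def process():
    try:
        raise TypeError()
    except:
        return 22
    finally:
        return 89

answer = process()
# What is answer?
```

Step-by-step execution trace:
1. `process()` enters try: `raise TypeError()` raises TypeError.
2. bare `except` matches → `return 22` sets pending return value 22.
3. Before returning, `finally: return 89` runs and overrides the pending return.
4. process() returns 89 → answer = 89.
Result: 89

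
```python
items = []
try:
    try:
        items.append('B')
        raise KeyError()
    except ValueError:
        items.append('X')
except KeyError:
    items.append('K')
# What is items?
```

Step-by-step execution trace:
1. Inner try: `items.append('B')` → items = ['B'].
2. `raise KeyError()` raises KeyError.
3. Inner `except ValueError` does not match KeyError; exception propagates to outer try.
4. Outer `except KeyError` matches → `items.append('K')` → items = ['B', 'K'].
Result: ['B', 'K']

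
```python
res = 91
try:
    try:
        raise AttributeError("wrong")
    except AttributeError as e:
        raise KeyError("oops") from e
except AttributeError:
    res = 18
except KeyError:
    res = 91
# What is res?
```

Step-by-step execution trace:
1. Inner try raises AttributeError; inner `except AttributeError as e` catches it.
2. `raise KeyError(...) from e` raises KeyError (AttributeError is attached as __cause__, but only KeyError is active).
3. Outer `except AttributeError` does not match KeyError; skipped.
4. Outer `except KeyError` matches → res = 91.
Result: 91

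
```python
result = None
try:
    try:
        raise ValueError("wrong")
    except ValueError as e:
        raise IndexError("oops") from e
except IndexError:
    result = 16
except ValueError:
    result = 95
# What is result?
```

Step-by-step execution trace:
1. Inner try raises ValueError; inner `except ValueError as e` catches it.
2. `raise IndexError(...) from e` raises IndexError (ValueError is attached as __cause__, but only IndexError is active).
3. Outer `except IndexError` matches → result = 16.
4. `except ValueError` is not reached.
Result: 16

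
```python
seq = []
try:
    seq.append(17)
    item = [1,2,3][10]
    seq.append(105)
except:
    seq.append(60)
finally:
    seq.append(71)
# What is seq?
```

Step-by-step execution trace:
1. try: `seq.append(17)` → seq = [17].
2. `item = [1,2,3][10]` raises IndexError; `seq.append(105)` is not reached.
3. bare `except` matches → `seq.append(60)` → seq = [17, 60].
4. finally always runs: `seq.append(71)` → seq = [17, 60, 71].
Result: [17, 60, 71]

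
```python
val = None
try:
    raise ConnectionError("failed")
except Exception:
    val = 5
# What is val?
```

Step-by-step execution trace:
1. `raise ConnectionError(...)` raises ConnectionError.
2. `except Exception` matches (ConnectionError is a subclass of Exception) → val = 5.
Result: 5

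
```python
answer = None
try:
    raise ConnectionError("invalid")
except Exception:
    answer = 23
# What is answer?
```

Step-by-step execution trace:
1. `raise ConnectionError(...)` raises ConnectionError.
2. `except Exception` matches (ConnectionError is a subclass of Exception) → answer = 23.
Result: 23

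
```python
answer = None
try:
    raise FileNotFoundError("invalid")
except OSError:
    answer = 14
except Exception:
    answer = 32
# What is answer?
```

Step-by-step execution trace:
1. `raise FileNotFoundError(...)` raises FileNotFoundError.
2. `except OSError` matches (FileNotFoundError is a subclass of OSError) → answer = 14.
3. `except Exception` is not reached.
Result: 14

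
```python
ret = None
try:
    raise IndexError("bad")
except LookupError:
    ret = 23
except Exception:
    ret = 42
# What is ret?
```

Step-by-step execution trace:
1. `raise IndexError(...)` raises IndexError.
2. `except LookupError` matches (IndexError is a subclass of LookupError) → ret = 23.
3. `except Exception` is not reached.
Result: 23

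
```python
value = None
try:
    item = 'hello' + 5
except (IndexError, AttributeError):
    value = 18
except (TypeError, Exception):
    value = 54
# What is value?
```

Step-by-step execution trace:
1. `item = 'hello' + 5` raises TypeError.
2. `except (IndexError, AttributeError)` does not match TypeError; skipped.
3. `except (TypeError, Exception)` matches (TypeError is in the tuple) → value = 54.
Result: 54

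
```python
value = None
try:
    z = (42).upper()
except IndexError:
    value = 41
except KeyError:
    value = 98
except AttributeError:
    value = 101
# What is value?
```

Step-by-step execution trace:
1. `z = (42).upper()` raises AttributeError.
2. `except IndexError` does not match AttributeError; skipped.
3. `except KeyError` does not match AttributeError; skipped.
4. `except AttributeError` matches → value = 101.
Result: 101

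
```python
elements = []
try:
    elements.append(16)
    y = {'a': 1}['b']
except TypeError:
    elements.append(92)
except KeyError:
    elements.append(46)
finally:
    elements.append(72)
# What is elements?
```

Step-by-step execution trace:
1. try: `elements.append(16)` → elements = [16].
2. `y = {'a': 1}['b']` raises KeyError.
3. `except TypeError` does not match KeyError; skipped.
4. `except KeyError` matches → `elements.append(46)` → elements = [16, 46].
5. finally always runs: `elements.append(72)` → elements = [16, 46, 72].
Result: [16, 46, 72]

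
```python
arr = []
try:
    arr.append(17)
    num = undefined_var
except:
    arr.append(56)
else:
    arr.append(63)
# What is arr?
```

Step-by-step execution trace:
1. try: `arr.append(17)` → arr = [17].
2. `num = undefined_var` raises NameError.
3. bare `except` matches → `arr.append(56)` → arr = [17, 56].
4. `else` is skipped (an exception was raised).
Result: [17, 56]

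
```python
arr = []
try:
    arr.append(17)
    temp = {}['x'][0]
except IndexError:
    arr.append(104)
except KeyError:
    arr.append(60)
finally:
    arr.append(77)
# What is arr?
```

Step-by-step execution trace:
1. try: `arr.append(17)` → arr = [17].
2. `temp = {}['x'][0]` raises KeyError.
3. `except IndexError` does not match KeyError; skipped.
4. `except KeyError` matches → `arr.append(60)` → arr = [17, 60].
5. finally always runs: `arr.append(77)` → arr = [17, 60, 77].
Result: [17, 60, 77]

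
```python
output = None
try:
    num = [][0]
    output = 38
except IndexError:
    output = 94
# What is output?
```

Step-by-step execution trace:
1. `num = [][0]` raises IndexError.
2. `output = 38` is not reached.
3. `except IndexError` matches → output = 94.
Result: 94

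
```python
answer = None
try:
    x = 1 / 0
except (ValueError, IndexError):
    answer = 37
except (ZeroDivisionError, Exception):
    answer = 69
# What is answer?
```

Step-by-step execution trace:
1. `x = 1 / 0` raises ZeroDivisionError.
2. `except (ValueError, IndexError)` does not match ZeroDivisionError; skipped.
3. `except (ZeroDivisionError, Exception)` matches (ZeroDivisionError is in the tuple) → answer = 69.
Result: 69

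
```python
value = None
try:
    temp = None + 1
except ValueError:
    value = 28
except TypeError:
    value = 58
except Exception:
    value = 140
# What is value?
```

Step-by-step execution trace:
1. `temp = None + 1` raises TypeError.
2. `except ValueError` does not match TypeError; skipped.
3. `except TypeError` matches → value = 58.
4. Remaining except clauses are skipped.
Result: 58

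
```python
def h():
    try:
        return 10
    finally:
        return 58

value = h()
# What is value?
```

Step-by-step execution trace:
1. `h()` enters try: `return 10` sets pending return value 10.
2. Before returning, `finally: return 58` runs and overrides the pending return.
3. h() returns 58 → value = 58.
Result: 58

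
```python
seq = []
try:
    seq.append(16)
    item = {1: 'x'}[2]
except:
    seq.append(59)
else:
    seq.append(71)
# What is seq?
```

Step-by-step execution trace:
1. try: `seq.append(16)` → seq = [16].
2. `item = {1: 'x'}[2]` raises KeyError.
3. bare `except` matches → `seq.append(59)` → seq = [16, 59].
4. `else` is skipped (an exception was raised).
Result: [16, 59]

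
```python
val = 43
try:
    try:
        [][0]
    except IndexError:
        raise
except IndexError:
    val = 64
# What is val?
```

Step-by-step execution trace:
1. Inner try: `[][0]` raises IndexError.
2. Inner `except IndexError` matches; bare `raise` re-raises the same IndexError.
3. Outer `except IndexError` matches → val = 64.
Result: 64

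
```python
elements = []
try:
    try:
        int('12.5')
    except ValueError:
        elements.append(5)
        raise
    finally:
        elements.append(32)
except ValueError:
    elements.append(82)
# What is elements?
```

Step-by-step execution trace:
1. Inner try: `int('12.5')` raises ValueError.
2. Inner `except ValueError` matches → `elements.append(5)` → elements = [5].
3. bare `raise` re-raises ValueError.
4. Inner `finally` runs during unwinding: `elements.append(32)` → elements = [5, 32].
5. Outer `except ValueError` matches → `elements.append(82)` → elements = [5, 32, 82].
Result: [5, 32, 82]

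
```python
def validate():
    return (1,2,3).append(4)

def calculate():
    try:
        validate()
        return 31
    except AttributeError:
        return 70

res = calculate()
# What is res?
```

Step-by-step execution trace:
1. `calculate()` calls `validate()`.
2. `validate()` evaluates `(1,2,3).append(4)`, which raises AttributeError; it propagates to the caller.
3. `return 31` is not reached.
4. `except AttributeError` in calculate matches → returns 70.
5. res = 70.
Result: 70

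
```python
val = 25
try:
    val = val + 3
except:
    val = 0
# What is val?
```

Step-by-step execution trace:
1. val starts at 25.
2. try: `val = val + 3` → val = 28. No exception raised.
3. `except` is skipped.
Result: 28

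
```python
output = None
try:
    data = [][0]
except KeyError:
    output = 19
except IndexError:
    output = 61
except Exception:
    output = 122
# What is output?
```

Step-by-step execution trace:
1. `data = [][0]` raises IndexError.
2. `except KeyError` does not match IndexError; skipped.
3. `except IndexError` matches → output = 61.
4. Remaining except clauses are skipped.
Result: 61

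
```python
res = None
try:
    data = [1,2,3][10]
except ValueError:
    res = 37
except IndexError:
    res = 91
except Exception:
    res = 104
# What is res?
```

Step-by-step execution trace:
1. `data = [1,2,3][10]` raises IndexError.
2. `except ValueError` does not match IndexError; skipped.
3. `except IndexError` matches → res = 91.
4. Remaining except clauses are skipped.
Result: 91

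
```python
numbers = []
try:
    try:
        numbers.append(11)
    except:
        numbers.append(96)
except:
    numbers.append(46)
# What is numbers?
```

Step-by-step execution trace:
1. Inner try: `numbers.append(11)` → numbers = [11]. No exception raised.
2. Inner `except` is skipped.
3. Inner try completes normally; outer `except` is skipped.
Result: [11]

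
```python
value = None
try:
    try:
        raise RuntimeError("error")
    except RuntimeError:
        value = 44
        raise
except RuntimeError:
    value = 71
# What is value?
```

Step-by-step execution trace:
1. Inner try: `raise RuntimeError("error")` raises RuntimeError.
2. Inner `except RuntimeError` matches → value = 44.
3. bare `raise` re-raises the same RuntimeError.
4. Outer `except RuntimeError` matches → value = 71.
Result: 71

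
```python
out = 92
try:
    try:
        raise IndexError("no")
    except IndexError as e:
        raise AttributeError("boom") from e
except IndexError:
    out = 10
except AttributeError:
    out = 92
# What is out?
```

Step-by-step execution trace:
1. Inner try raises IndexError; inner `except IndexError as e` catches it.
2. `raise AttributeError(...) from e` raises AttributeError (IndexError is attached as __cause__, but only AttributeError is active).
3. Outer `except IndexError` does not match AttributeError; skipped.
4. Outer `except AttributeError` matches → out = 92.
Result: 92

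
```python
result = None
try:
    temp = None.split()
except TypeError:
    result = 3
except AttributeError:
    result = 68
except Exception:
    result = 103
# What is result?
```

Step-by-step execution trace:
1. `temp = None.split()` raises AttributeError.
2. `except TypeError` does not match AttributeError; skipped.
3. `except AttributeError` matches → result = 68.
4. Remaining except clauses are skipped.
Result: 68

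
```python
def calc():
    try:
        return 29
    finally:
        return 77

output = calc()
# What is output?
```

Step-by-step execution trace:
1. `calc()` enters try: `return 29` sets pending return value 29.
2. Before returning, `finally: return 77` runs and overrides the pending return.
3. calc() returns 77 → output = 77.
Result: 77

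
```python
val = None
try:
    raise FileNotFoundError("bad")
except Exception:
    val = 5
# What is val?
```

Step-by-step execution trace:
1. `raise FileNotFoundError(...)` raises FileNotFoundError.
2. `except Exception` matches (FileNotFoundError is a subclass of Exception) → val = 5.
Result: 5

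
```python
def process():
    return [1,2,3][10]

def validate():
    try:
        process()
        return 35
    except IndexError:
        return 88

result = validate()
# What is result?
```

Step-by-step execution trace:
1. `validate()` calls `process()`.
2. `process()` evaluates `[1,2,3][10]`, which raises IndexError; it propagates to the caller.
3. `return 35` is not reached.
4. `except IndexError` in validate matches → returns 88.
5. result = 88.
Result: 88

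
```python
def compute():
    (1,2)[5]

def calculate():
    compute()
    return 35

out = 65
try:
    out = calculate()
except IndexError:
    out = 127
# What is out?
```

Step-by-step execution trace:
1. out starts at 65.
2. try: `calculate()` calls `compute()`.
3. `compute()` evaluates `(1,2)[5]`, which raises IndexError; it propagates through calculate (uncaught).
4. `return 35` in calculate is not reached; the assignment to out does not complete.
5. `except IndexError` matches → out = 127.
Result: 127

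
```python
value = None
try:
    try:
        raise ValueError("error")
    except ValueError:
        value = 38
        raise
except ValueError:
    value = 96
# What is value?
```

Step-by-step execution trace:
1. Inner try: `raise ValueError("error")` raises ValueError.
2. Inner `except ValueError` matches → value = 38.
3. bare `raise` re-raises the same ValueError.
4. Outer `except ValueError` matches → value = 96.
Result: 96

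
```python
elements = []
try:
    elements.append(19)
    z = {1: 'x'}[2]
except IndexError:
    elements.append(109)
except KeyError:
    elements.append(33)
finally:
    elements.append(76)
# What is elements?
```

Step-by-step execution trace:
1. try: `elements.append(19)` → elements = [19].
2. `z = {1: 'x'}[2]` raises KeyError.
3. `except IndexError` does not match KeyError; skipped.
4. `except KeyError` matches → `elements.append(33)` → elements = [19, 33].
5. finally always runs: `elements.append(76)` → elements = [19, 33, 76].
Result: [19, 33, 76]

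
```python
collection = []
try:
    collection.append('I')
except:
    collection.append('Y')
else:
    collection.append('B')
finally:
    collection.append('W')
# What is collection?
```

Step-by-step execution trace:
1. try: `collection.append('I')` → collection = ['I']. No exception raised.
2. `except` is skipped.
3. `else` runs: `collection.append('B')` → collection = ['I', 'B'].
4. `finally` always runs: `collection.append('W')` → collection = ['I', 'B', 'W'].
Result: ['I', 'B', 'W']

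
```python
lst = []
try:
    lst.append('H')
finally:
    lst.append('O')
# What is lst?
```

Step-by-step execution trace:
1. try: `lst.append('H')` → lst = ['H'].
2. The try body completes without raising.
3. finally always runs: `lst.append('O')` → lst = ['H', 'O'].
Result: ['H', 'O']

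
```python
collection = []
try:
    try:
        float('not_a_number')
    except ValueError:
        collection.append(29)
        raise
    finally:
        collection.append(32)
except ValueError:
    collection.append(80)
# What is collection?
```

Step-by-step execution trace:
1. Inner try: `float('not_a_number')` raises ValueError.
2. Inner `except ValueError` matches → `collection.append(29)` → collection = [29].
3. bare `raise` re-raises ValueError.
4. Inner `finally` runs during unwinding: `collection.append(32)` → collection = [29, 32].
5. Outer `except ValueError` matches → `collection.append(80)` → collection = [29, 32, 80].
Result: [29, 32, 80]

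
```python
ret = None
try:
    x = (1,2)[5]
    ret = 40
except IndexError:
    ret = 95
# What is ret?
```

Step-by-step execution trace:
1. `x = (1,2)[5]` raises IndexError.
2. `ret = 40` is not reached.
3. `except IndexError` matches → ret = 95.
Result: 95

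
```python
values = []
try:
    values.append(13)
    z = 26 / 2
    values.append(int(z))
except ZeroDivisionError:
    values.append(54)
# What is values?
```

Step-by-step execution trace:
1. try: `values.append(13)` → values = [13].
2. `z = 26 / 2` → z = 13.0. No exception raised.
3. `values.append(int(z))` → values = [13, 13].
4. `except ZeroDivisionError` is skipped (no exception was raised).
Result: [13, 13]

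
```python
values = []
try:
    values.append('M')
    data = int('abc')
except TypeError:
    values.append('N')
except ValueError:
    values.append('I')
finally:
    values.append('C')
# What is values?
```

Step-by-step execution trace:
1. try: `values.append('M')` → values = ['M'].
2. `data = int('abc')` raises ValueError.
3. `except TypeError` does not match ValueError; skipped.
4. `except ValueError` matches → `values.append('I')` → values = ['M', 'I'].
5. finally always runs: `values.append('C')` → values = ['M', 'I', 'C'].
Result: ['M', 'I', 'C']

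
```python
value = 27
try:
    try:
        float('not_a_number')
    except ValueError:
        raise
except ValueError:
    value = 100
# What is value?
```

Step-by-step execution trace:
1. Inner try: `float('not_a_number')` raises ValueError.
2. Inner `except ValueError` matches; bare `raise` re-raises the same ValueError.
3. Outer `except ValueError` matches → value = 100.
Result: 100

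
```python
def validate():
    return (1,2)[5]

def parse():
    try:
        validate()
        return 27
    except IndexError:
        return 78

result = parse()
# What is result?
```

Step-by-step execution trace:
1. `parse()` calls `validate()`.
2. `validate()` evaluates `(1,2)[5]`, which raises IndexError; it propagates to the caller.
3. `return 27` is not reached.
4. `except IndexError` in parse matches → returns 78.
5. result = 78.
Result: 78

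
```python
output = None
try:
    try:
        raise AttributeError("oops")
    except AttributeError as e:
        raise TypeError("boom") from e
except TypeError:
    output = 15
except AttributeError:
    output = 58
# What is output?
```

Step-by-step execution trace:
1. Inner try raises AttributeError; inner `except AttributeError as e` catches it.
2. `raise TypeError(...) from e` raises TypeError (AttributeError is attached as __cause__, but only TypeError is active).
3. Outer `except TypeError` matches → output = 15.
4. `except AttributeError` is not reached.
Result: 15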